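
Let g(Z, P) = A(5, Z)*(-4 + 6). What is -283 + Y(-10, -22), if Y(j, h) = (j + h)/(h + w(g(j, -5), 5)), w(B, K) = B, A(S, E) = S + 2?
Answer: -279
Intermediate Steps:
A(S, E) = 2 + S
g(Z, P) = 14 (g(Z, P) = (2 + 5)*(-4 + 6) = 7*2 = 14)
Y(j, h) = (h + j)/(14 + h) (Y(j, h) = (j + h)/(h + 14) = (h + j)/(14 + h))
-283 + Y(-10, -22) = -283 + (-22 - 10)/(14 - 22) = -283 - 32/(-8) = -283 - 1/8*(-32) = -283 + 4 = -279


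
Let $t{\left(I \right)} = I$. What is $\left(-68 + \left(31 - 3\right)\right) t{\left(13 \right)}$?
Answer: $-520$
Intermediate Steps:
$\left(-68 + \left(31 - 3\right)\right) t{\left(13 \right)} = \left(-68 + \left(31 - 3\right)\right) 13 = \left(-68 + 28\right) 13 = \left(-40\right) 13 = -520$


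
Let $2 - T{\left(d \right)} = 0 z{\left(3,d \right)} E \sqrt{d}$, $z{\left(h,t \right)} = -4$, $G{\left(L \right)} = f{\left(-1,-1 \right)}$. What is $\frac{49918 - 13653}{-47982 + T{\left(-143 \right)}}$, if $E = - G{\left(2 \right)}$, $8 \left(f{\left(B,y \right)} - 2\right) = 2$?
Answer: $- \frac{7253}{9596} \approx -0.75584$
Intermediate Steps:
$f{\left(B,y \right)} = \frac{9}{4}$ ($f{\left(B,y \right)} = 2 + \frac{1}{8} \cdot 2 = 2 + \frac{1}{4} = \frac{9}{4}$)
$G{\left(L \right)} = \frac{9}{4}$
$E = - \frac{9}{4}$ ($E = \left(-1\right) \frac{9}{4} = - \frac{9}{4} \approx -2.25$)
$T{\left(d \right)} = 2$ ($T{\left(d \right)} = 2 - 0 \left(-4\right) \left(- \frac{9 \sqrt{d}}{4}\right) = 2 - 0 \left(- \frac{9 \sqrt{d}}{4}\right) = 2 - 0 = 2 + 0 = 2$)
$\frac{49918 - 13653}{-47982 + T{\left(-143 \right)}} = \frac{49918 - 13653}{-47982 + 2} = \frac{36265}{-47980} = 36265 \left(- \frac{1}{47980}\right) = - \frac{7253}{9596}$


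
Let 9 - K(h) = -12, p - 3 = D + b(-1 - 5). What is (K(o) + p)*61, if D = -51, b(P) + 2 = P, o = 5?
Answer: -2135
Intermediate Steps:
b(P) = -2 + P
p = -56 (p = 3 + (-51 + (-2 + (-1 - 5))) = 3 + (-51 + (-2 - 6)) = 3 + (-51 - 8) = 3 - 59 = -56)
K(h) = 21 (K(h) = 9 - 1*(-12) = 9 + 12 = 21)
(K(o) + p)*61 = (21 - 56)*61 = -35*61 = -2135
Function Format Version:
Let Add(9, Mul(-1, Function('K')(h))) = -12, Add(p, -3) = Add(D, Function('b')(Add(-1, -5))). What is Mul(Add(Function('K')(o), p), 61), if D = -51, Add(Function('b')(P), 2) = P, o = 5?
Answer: -2135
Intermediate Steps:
Function('b')(P) = Add(-2, P)
p = -56 (p = Add(3, Add(-51, Add(-2, Add(-1, -5)))) = Add(3, Add(-51, Add(-2, -6))) = Add(3, Add(-51, -8)) = Add(3, -59) = -56)
Function('K')(h) = 21 (Function('K')(h) = Add(9, Mul(-1, -12)) = Add(9, 12) = 21)
Mul(Add(Function('K')(o), p), 61) = Mul(Add(21, -56), 61) = Mul(-35, 61) = -2135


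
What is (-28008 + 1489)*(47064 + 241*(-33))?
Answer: -1037184609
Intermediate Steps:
(-28008 + 1489)*(47064 + 241*(-33)) = -26519*(47064 - 7953) = -26519*39111 = -1037184609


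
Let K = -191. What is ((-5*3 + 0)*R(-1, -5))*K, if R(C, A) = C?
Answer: -2865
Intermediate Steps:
((-5*3 + 0)*R(-1, -5))*K = ((-5*3 + 0)*(-1))*(-191) = ((-15 + 0)*(-1))*(-191) = -15*(-1)*(-191) = 15*(-191) = -2865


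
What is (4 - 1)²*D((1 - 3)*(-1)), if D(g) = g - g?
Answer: 0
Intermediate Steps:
D(g) = 0
(4 - 1)²*D((1 - 3)*(-1)) = (4 - 1)²*0 = 3²*0 = 9*0 = 0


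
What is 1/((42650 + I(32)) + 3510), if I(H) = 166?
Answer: 1/46326 ≈ 2.1586e-5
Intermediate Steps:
1/((42650 + I(32)) + 3510) = 1/((42650 + 166) + 3510) = 1/(42816 + 3510) = 1/46326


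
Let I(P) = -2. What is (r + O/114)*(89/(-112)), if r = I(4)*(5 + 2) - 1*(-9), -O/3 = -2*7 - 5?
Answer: 801/224 ≈ 3.5759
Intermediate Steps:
O = 57 (O = -3*(-2*7 - 5) = -3*(-14 - 5) = -3*(-19) = 57)
r = -5 (r = -2*(5 + 2) - 1*(-9) = -2*7 + 9 = -14 + 9 = -5)
(r + O/114)*(89/(-112)) = (-5 + 57/114)*(89/(-112)) = (-5 + 57*(1/114))*(89*(-1/112)) = (-5 + 1/2)*(-89/112) = -9/2*(-89/112) = 801/224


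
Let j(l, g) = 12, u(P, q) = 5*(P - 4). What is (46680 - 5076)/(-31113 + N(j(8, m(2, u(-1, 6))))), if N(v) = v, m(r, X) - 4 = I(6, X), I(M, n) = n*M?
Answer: -13868/10367 ≈ -1.3377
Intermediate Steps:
I(M, n) = M*n
u(P, q) = -20 + 5*P (u(P, q) = 5*(-4 + P) = -20 + 5*P)
m(r, X) = 4 + 6*X
(46680 - 5076)/(-31113 + N(j(8, m(2, u(-1, 6))))) = (46680 - 5076)/(-31113 + 12) = 41604/(-31101) = 41604*(-1/31101) = -13868/10367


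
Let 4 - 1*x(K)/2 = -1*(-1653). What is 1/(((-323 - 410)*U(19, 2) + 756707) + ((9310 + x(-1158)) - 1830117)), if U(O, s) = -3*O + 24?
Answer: -1/1043209 ≈ -9.5858e-7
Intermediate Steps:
U(O, s) = 24 - 3*O
x(K) = -3298 (x(K) = 8 - (-2)*(-1653) = 8 - 2*1653 = 8 - 3306 = -3298)
1/(((-323 - 410)*U(19, 2) + 756707) + ((9310 + x(-1158)) - 1830117)) = 1/(((-323 - 410)*(24 - 3*19) + 756707) + ((9310 - 3298) - 1830117)) = 1/((-733*(24 - 57) + 756707) + (6012 - 1830117)) = 1/((-733*(-33) + 756707) - 1824105) = 1/((24189 + 756707) - 1824105) = 1/(780896 - 1824105) = 1/(-1043209) = -1/1043209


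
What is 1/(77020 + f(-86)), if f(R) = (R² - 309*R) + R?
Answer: 1/110904 ≈ 9.0168e-6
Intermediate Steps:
f(R) = R² - 308*R
1/(77020 + f(-86)) = 1/(77020 - 86*(-308 - 86)) = 1/(77020 - 86*(-394)) = 1/(77020 + 33884) = 1/110904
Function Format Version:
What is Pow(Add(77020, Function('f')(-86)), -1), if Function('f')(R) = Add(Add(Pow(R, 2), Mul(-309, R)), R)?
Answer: Rational(1, 110904) ≈ 9.0168e-6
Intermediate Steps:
Function('f')(R) = Add(Pow(R, 2), Mul(-308, R))
Pow(Add(77020, Function('f')(-86)), -1) = Pow(Add(77020, Mul(-86, Add(-308, -86))), -1) = Pow(Add(77020, Mul(-86, -394)), -1) = Pow(Add(77020, 33884), -1) = Pow(110904, -1) = Rational(1, 110904)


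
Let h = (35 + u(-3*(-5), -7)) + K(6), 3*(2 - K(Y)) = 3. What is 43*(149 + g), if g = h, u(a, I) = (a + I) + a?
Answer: 8944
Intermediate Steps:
K(Y) = 1 (K(Y) = 2 - ⅓*3 = 2 - 1 = 1)
u(a, I) = I + 2*a (u(a, I) = (I + a) + a = I + 2*a)
h = 59 (h = (35 + (-7 + 2*(-3*(-5)))) + 1 = (35 + (-7 + 2*15)) + 1 = (35 + (-7 + 30)) + 1 = (35 + 23) + 1 = 58 + 1 = 59)
g = 59
43*(149 + g) = 43*(149 + 59) = 43*208 = 8944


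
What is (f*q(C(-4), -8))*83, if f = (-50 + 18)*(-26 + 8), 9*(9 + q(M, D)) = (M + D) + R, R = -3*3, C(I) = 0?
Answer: -520576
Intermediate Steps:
R = -9
q(M, D) = -10 + D/9 + M/9 (q(M, D) = -9 + ((M + D) - 9)/9 = -9 + ((D + M) - 9)/9 = -9 + (-9 + D + M)/9 = -9 + (-1 + D/9 + M/9) = -10 + D/9 + M/9)
f = 576 (f = -32*(-18) = 576)
(f*q(C(-4), -8))*83 = (576*(-10 + (1/9)*(-8) + (1/9)*0))*83 = (576*(-10 - 8/9 + 0))*83 = (576*(-98/9))*83 = -6272*83 = -520576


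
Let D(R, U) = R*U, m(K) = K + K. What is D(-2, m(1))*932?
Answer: -3728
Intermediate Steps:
m(K) = 2*K
D(-2, m(1))*932 = -4*932 = -3728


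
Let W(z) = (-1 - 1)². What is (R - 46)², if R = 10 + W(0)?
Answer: 1024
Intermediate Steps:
W(z) = 4 (W(z) = (-2)² = 4)
R = 14 (R = 10 + 4 = 14)
(R - 46)² = (14 - 46)² = (-32)² = 1024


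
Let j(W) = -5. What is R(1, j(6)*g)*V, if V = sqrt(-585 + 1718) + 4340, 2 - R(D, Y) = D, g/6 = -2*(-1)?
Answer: 4340 + sqrt(1133) ≈ 4373.7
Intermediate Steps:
g = 12 (g = 6*(-2*(-1)) = 6*2 = 12)
R(D, Y) = 2 - D
V = 4340 + sqrt(1133) (V = sqrt(1133) + 4340 = 4340 + sqrt(1133) ≈ 4373.7)
R(1, j(6)*g)*V = (2 - 1*1)*(4340 + sqrt(1133)) = (2 - 1)*(4340 + sqrt(1133)) = 1*(4340 + sqrt(1133)) = 4340 + sqrt(1133)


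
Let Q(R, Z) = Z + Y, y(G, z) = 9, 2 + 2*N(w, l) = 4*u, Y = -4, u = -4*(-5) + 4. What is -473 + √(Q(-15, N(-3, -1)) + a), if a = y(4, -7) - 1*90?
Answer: -473 + I*√38 ≈ -473.0 + 6.1644*I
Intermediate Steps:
u = 24 (u = 20 + 4 = 24)
N(w, l) = 47 (N(w, l) = -1 + (4*24)/2 = -1 + (½)*96 = -1 + 48 = 47)
Q(R, Z) = -4 + Z (Q(R, Z) = Z - 4 = -4 + Z)
a = -81 (a = 9 - 1*90 = 9 - 90 = -81)
-473 + √(Q(-15, N(-3, -1)) + a) = -473 + √((-4 + 47) - 81) = -473 + √(43 - 81) = -473 + √(-38) = -473 + I*√38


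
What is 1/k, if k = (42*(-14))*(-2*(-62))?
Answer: -1/72912 ≈ -1.3715e-5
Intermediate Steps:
k = -72912 (k = -588*124 = -72912)
1/k = 1/(-72912) = -1/72912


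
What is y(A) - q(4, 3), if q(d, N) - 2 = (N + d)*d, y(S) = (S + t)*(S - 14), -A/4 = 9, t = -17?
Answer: 2620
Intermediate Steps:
A = -36 (A = -4*9 = -36)
y(S) = (-17 + S)*(-14 + S) (y(S) = (S - 17)*(S - 14) = (-17 + S)*(-14 + S))
q(d, N) = 2 + d*(N + d) (q(d, N) = 2 + (N + d)*d = 2 + d*(N + d))
y(A) - q(4, 3) = (238 + (-36)² - 31*(-36)) - (2 + 4² + 3*4) = (238 + 1296 + 1116) - (2 + 16 + 12) = 2650 - 1*30 = 2650 - 30 = 2620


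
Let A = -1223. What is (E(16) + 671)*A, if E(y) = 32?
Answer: -859769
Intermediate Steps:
(E(16) + 671)*A = (32 + 671)*(-1223) = 703*(-1223) = -859769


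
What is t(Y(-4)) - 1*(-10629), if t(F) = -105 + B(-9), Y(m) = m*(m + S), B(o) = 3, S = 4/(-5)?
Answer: 10527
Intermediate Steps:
S = -⅘ (S = 4*(-⅕) = -⅘ ≈ -0.80000)
Y(m) = m*(-⅘ + m) (Y(m) = m*(m - ⅘) = m*(-⅘ + m))
t(F) = -102 (t(F) = -105 + 3 = -102)
t(Y(-4)) - 1*(-10629) = -102 - 1*(-10629) = -102 + 10629 = 10527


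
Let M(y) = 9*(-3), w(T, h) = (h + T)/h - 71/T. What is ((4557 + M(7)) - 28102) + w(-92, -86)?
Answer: -93239591/3956 ≈ -23569.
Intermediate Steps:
w(T, h) = -71/T + (T + h)/h (w(T, h) = (T + h)/h - 71/T = -71/T + (T + h)/h)
M(y) = -27
((4557 + M(7)) - 28102) + w(-92, -86) = ((4557 - 27) - 28102) + (1 - 71/(-92) - 92/(-86)) = (4530 - 28102) + (1 - 71*(-1/92) - 92*(-1/86)) = -23572 + (1 + 71/92 + 46/43) = -23572 + 11241/3956 = -93239591/3956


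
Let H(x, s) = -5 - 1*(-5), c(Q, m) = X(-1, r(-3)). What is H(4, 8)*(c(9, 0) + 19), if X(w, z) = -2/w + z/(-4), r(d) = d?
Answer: 0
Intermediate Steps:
X(w, z) = -2/w - z/4 (X(w, z) = -2/w + z*(-1/4) = -2/w - z/4)
c(Q, m) = 11/4 (c(Q, m) = -2/(-1) - 1/4*(-3) = -2*(-1) + 3/4 = 2 + 3/4 = 11/4)
H(x, s) = 0 (H(x, s) = -5 + 5 = 0)
H(4, 8)*(c(9, 0) + 19) = 0*(11/4 + 19) = 0*(87/4) = 0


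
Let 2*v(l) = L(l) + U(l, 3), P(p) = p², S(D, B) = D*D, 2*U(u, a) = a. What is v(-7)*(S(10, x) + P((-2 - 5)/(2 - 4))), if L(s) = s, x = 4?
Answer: -4939/16 ≈ -308.69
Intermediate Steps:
U(u, a) = a/2
S(D, B) = D²
v(l) = ¾ + l/2 (v(l) = (l + (½)*3)/2 = (l + 3/2)/2 = (3/2 + l)/2 = ¾ + l/2)
v(-7)*(S(10, x) + P((-2 - 5)/(2 - 4))) = (¾ + (½)*(-7))*(10² + ((-2 - 5)/(2 - 4))²) = (¾ - 7/2)*(100 + (-7/(-2))²) = -11*(100 + (-7*(-½))²)/4 = -11*(100 + (7/2)²)/4 = -11*(100 + 49/4)/4 = -11/4*449/4 = -4939/16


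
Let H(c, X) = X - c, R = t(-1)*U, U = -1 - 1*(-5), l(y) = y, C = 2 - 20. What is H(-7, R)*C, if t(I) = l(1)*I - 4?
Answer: 234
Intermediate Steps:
C = -18
t(I) = -4 + I (t(I) = 1*I - 4 = I - 4 = -4 + I)
U = 4 (U = -1 + 5 = 4)
R = -20 (R = (-4 - 1)*4 = -5*4 = -20)
H(-7, R)*C = (-20 - 1*(-7))*(-18) = (-20 + 7)*(-18) = -13*(-18) = 234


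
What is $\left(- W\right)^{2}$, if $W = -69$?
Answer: $4761$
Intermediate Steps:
$\left(- W\right)^{2} = \left(\left(-1\right) \left(-69\right)\right)^{2} = 69^{2} = 4761$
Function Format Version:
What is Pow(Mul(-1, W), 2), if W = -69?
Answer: 4761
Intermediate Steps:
Pow(Mul(-1, W), 2) = Pow(Mul(-1, -69), 2) = Pow(69, 2) = 4761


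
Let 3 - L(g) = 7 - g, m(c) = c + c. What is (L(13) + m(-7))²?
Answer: 25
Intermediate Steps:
m(c) = 2*c
L(g) = -4 + g (L(g) = 3 - (7 - g) = 3 + (-7 + g) = -4 + g)
(L(13) + m(-7))² = ((-4 + 13) + 2*(-7))² = (9 - 14)² = (-5)² = 25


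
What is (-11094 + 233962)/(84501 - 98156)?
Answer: -222868/13655 ≈ -16.321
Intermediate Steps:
(-11094 + 233962)/(84501 - 98156) = 222868/(-13655) = 222868*(-1/13655) = -222868/13655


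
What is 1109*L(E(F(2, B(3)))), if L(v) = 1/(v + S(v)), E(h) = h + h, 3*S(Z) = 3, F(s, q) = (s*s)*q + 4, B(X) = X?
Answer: 1109/33 ≈ 33.606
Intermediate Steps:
F(s, q) = 4 + q*s² (F(s, q) = s²*q + 4 = q*s² + 4 = 4 + q*s²)
S(Z) = 1 (S(Z) = (⅓)*3 = 1)
E(h) = 2*h
L(v) = 1/(1 + v) (L(v) = 1/(v + 1) = 1/(1 + v))
1109*L(E(F(2, B(3)))) = 1109/(1 + 2*(4 + 3*2²)) = 1109/(1 + 2*(4 + 3*4)) = 1109/(1 + 2*(4 + 12)) = 1109/(1 + 2*16) = 1109/(1 + 32) = 1109/33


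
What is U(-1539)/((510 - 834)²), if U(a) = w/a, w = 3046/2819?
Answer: -1523/227716091208 ≈ -6.6882e-9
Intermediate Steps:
w = 3046/2819 (w = 3046*(1/2819) = 3046/2819 ≈ 1.0805)
U(a) = 3046/(2819*a)
U(-1539)/((510 - 834)²) = ((3046/2819)/(-1539))/((510 - 834)²) = ((3046/2819)*(-1/1539))/((-324)²) = -3046/4338441/104976 = -3046/4338441*1/104976 = -1523/227716091208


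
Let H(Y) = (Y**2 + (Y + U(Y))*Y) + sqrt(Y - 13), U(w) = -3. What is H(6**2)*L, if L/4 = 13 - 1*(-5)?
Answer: 178848 + 72*sqrt(23) ≈ 1.7919e+5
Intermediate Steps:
L = 72 (L = 4*(13 - 1*(-5)) = 4*(13 + 5) = 4*18 = 72)
H(Y) = Y**2 + sqrt(-13 + Y) + Y*(-3 + Y) (H(Y) = (Y**2 + (Y - 3)*Y) + sqrt(Y - 13) = (Y**2 + (-3 + Y)*Y) + sqrt(-13 + Y) = (Y**2 + Y*(-3 + Y)) + sqrt(-13 + Y) = Y**2 + sqrt(-13 + Y) + Y*(-3 + Y))
H(6**2)*L = (sqrt(-13 + 6**2) - 3*6**2 + 2*(6**2)**2)*72 = (sqrt(-13 + 36) - 3*36 + 2*36**2)*72 = (sqrt(23) - 108 + 2*1296)*72 = (sqrt(23) - 108 + 2592)*72 = (2484 + sqrt(23))*72 = 178848 + 72*sqrt(23)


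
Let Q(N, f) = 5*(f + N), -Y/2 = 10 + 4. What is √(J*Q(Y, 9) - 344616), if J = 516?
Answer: 2*I*√98409 ≈ 627.4*I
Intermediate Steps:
Y = -28 (Y = -2*(10 + 4) = -2*14 = -28)
Q(N, f) = 5*N + 5*f (Q(N, f) = 5*(N + f) = 5*N + 5*f)
√(J*Q(Y, 9) - 344616) = √(516*(5*(-28) + 5*9) - 344616) = √(516*(-140 + 45) - 344616) = √(516*(-95) - 344616) = √(-49020 - 344616) = √(-393636) = 2*I*√98409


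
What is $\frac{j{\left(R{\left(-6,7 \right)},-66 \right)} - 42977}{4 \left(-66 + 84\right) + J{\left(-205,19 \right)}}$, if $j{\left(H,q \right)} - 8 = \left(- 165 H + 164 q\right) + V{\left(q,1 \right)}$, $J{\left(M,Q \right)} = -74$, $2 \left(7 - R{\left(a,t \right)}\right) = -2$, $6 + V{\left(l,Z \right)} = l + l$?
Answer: $\frac{55251}{2} \approx 27626.0$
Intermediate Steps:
$V{\left(l,Z \right)} = -6 + 2 l$ ($V{\left(l,Z \right)} = -6 + \left(l + l\right) = -6 + 2 l$)
$R{\left(a,t \right)} = 8$ ($R{\left(a,t \right)} = 7 - -1 = 7 + 1 = 8$)
$j{\left(H,q \right)} = 2 - 165 H + 166 q$ ($j{\left(H,q \right)} = 8 - \left(6 - 166 q + 165 H\right) = 2 - 165 H + 166 q$)
$\frac{j{\left(R{\left(-6,7 \right)},-66 \right)} - 42977}{4 \left(-66 + 84\right) + J{\left(-205,19 \right)}} = \frac{\left(2 - 1320 + 166 \left(-66\right)\right) - 42977}{4 \left(-66 + 84\right) - 74} = \frac{\left(2 - 1320 - 10956\right) - 42977}{4 \cdot 18 - 74} = \frac{-12274 - 42977}{72 - 74} = - \frac{55251}{-2} = \left(-55251\right) \left(- \frac{1}{2}\right) = \frac{55251}{2}$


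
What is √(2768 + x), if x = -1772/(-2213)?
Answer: 2*√3389959707/2213 ≈ 52.619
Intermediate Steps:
x = 1772/2213 (x = -1772*(-1/2213) = 1772/2213 ≈ 0.80072)
√(2768 + x) = √(2768 + 1772/2213) = √(6127356/2213) = 2*√3389959707/2213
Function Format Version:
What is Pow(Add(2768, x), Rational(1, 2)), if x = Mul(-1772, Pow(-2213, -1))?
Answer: Mul(Rational(2, 2213), Pow(3389959707, Rational(1, 2))) ≈ 52.619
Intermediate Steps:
x = Rational(1772, 2213) (x = Mul(-1772, Rational(-1, 2213)) = Rational(1772, 2213) ≈ 0.80072)
Pow(Add(2768, x), Rational(1, 2)) = Pow(Add(2768, Rational(1772, 2213)), Rational(1, 2)) = Pow(Rational(6127356, 2213), Rational(1, 2)) = Mul(Rational(2, 2213), Pow(3389959707, Rational(1, 2)))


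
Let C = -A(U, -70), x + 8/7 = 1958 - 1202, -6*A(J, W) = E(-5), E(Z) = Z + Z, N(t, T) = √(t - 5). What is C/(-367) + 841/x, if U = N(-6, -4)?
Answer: 6508007/5817684 ≈ 1.1187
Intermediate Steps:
N(t, T) = √(-5 + t)
U = I*√11 (U = √(-5 - 6) = √(-11) = I*√11 ≈ 3.3166*I)
E(Z) = 2*Z
A(J, W) = 5/3 (A(J, W) = -(-5)/3 = -⅙*(-10) = 5/3)
x = 5284/7 (x = -8/7 + (1958 - 1202) = -8/7 + 756 = 5284/7 ≈ 754.86)
C = -5/3 (C = -1*5/3 = -5/3 ≈ -1.6667)
C/(-367) + 841/x = -5/3/(-367) + 841/(5284/7) = -5/3*(-1/367) + 841*(7/5284) = 5/1101 + 5887/5284 = 6508007/5817684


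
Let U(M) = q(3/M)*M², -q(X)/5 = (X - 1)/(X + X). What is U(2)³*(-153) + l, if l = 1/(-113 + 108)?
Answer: 84997/15 ≈ 5666.5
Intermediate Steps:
q(X) = -5*(-1 + X)/(2*X) (q(X) = -5*(X - 1)/(X + X) = -5*(-1 + X)/(2*X))
l = -⅕ (l = 1/(-5) = -⅕ ≈ -0.20000)
U(M) = 5*M³*(1 - 3/M)/6 (U(M) = (5*(1 - 3/M)/(2*((3/M))))*M² = (5*(M/3)*(1 - 3/M)/2)*M² = (5*M*(1 - 3/M)/6)*M² = 5*M³*(1 - 3/M)/6)
U(2)³*(-153) + l = ((⅚)*2²*(-3 + 2))³*(-153) - ⅕ = ((⅚)*4*(-1))³*(-153) - ⅕ = (-10/3)³*(-153) - ⅕ = -1000/27*(-153) - ⅕ = 17000/3 - ⅕ = 84997/15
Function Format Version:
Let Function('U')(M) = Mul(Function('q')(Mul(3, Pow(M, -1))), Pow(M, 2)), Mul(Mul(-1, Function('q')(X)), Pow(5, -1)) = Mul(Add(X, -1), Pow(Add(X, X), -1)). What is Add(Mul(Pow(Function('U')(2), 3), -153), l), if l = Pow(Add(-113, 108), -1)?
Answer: Rational(84997, 15) ≈ 5666.5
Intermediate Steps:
Function('q')(X) = Mul(Rational(-5, 2), Pow(X, -1), Add(-1, X)) (Function('q')(X) = Mul(-5, Mul(Add(X, -1), Pow(Add(X, X), -1))) = Mul(-5, Mul(Add(-1, X), Pow(Mul(2, X), -1))) = Mul(-5, Mul(Add(-1, X), Mul(Rational(1, 2), Pow(X, -1)))) = Mul(-5, Mul(Rational(1, 2), Pow(X, -1), Add(-1, X))) = Mul(Rational(-5, 2), Pow(X, -1), Add(-1, X)))
l = Rational(-1, 5) (l = Pow(-5, -1) = Rational(-1, 5) ≈ -0.20000)
Function('U')(M) = Mul(Rational(5, 6), Pow(M, 3), Add(1, Mul(-3, Pow(M, -1)))) (Function('U')(M) = Mul(Mul(Rational(5, 2), Pow(Mul(3, Pow(M, -1)), -1), Add(1, Mul(-1, Mul(3, Pow(M, -1))))), Pow(M, 2)) = Mul(Mul(Rational(5, 2), Mul(Rational(1, 3), M), Add(1, Mul(-3, Pow(M, -1)))), Pow(M, 2)) = Mul(Mul(Rational(5, 6), M, Add(1, Mul(-3, Pow(M, -1)))), Pow(M, 2)) = Mul(Rational(5, 6), Pow(M, 3), Add(1, Mul(-3, Pow(M, -1)))))
Add(Mul(Pow(Function('U')(2), 3), -153), l) = Add(Mul(Pow(Mul(Rational(5, 6), Pow(2, 2), Add(-3, 2)), 3), -153), Rational(-1, 5)) = Add(Mul(Pow(Mul(Rational(5, 6), 4, -1), 3), -153), Rational(-1, 5)) = Add(Mul(Pow(Rational(-10, 3), 3), -153), Rational(-1, 5)) = Add(Mul(Rational(-1000, 27), -153), Rational(-1, 5)) = Add(Rational(17000, 3), Rational(-1, 5)) = Rational(84997, 15)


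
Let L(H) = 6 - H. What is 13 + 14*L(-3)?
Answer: 139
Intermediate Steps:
13 + 14*L(-3) = 13 + 14*(6 - 1*(-3)) = 13 + 14*(6 + 3) = 13 + 14*9 = 13 + 126 = 139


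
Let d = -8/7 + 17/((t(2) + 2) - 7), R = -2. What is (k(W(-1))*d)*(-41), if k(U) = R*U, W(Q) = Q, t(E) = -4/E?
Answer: 2050/7 ≈ 292.86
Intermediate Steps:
d = -25/7 (d = -8/7 + 17/((-4/2 + 2) - 7) = -8*1/7 + 17/((-4*1/2 + 2) - 7) = -8/7 + 17/((-2 + 2) - 7) = -8/7 + 17/(0 - 7) = -8/7 + 17/(-7) = -8/7 + 17*(-1/7) = -8/7 - 17/7 = -25/7 ≈ -3.5714)
k(U) = -2*U
(k(W(-1))*d)*(-41) = (-2*(-1)*(-25/7))*(-41) = (2*(-25/7))*(-41) = -50/7*(-41) = 2050/7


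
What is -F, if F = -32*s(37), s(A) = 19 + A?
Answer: 1792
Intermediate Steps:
F = -1792 (F = -32*(19 + 37) = -32*56 = -1792)
-F = -1*(-1792) = 1792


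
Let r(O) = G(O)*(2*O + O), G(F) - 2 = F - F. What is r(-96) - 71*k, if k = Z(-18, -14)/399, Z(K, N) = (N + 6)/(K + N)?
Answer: -919367/1596 ≈ -576.04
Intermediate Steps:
Z(K, N) = (6 + N)/(K + N)
G(F) = 2 (G(F) = 2 + (F - F) = 2 + 0 = 2)
k = 1/1596 (k = ((6 - 14)/(-18 - 14))/399 = (-8/(-32))*(1/399) = -1/32*(-8)*(1/399) = (¼)*(1/399) = 1/1596 ≈ 0.00062657)
r(O) = 6*O (r(O) = 2*(2*O + O) = 2*(3*O) = 6*O)
r(-96) - 71*k = 6*(-96) - 71*1/1596 = -576 - 71/1596 = -919367/1596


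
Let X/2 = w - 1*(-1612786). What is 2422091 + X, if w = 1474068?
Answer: 8595799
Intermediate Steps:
X = 6173708 (X = 2*(1474068 - 1*(-1612786)) = 2*(1474068 + 1612786) = 2*3086854 = 6173708)
2422091 + X = 2422091 + 6173708 = 8595799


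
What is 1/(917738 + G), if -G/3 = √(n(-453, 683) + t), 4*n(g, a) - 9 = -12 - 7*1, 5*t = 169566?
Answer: 9177380/8422427314477 + 3*√3391070/8422427314477 ≈ 1.0903e-6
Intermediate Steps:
t = 169566/5 (t = (⅕)*169566 = 169566/5 ≈ 33913.)
n(g, a) = -5/2 (n(g, a) = 9/4 + (-12 - 7*1)/4 = 9/4 + (-12 - 7)/4 = 9/4 + (¼)*(-19) = 9/4 - 19/4 = -5/2)
G = -3*√3391070/10 (G = -3*√(-5/2 + 169566/5) = -3*√3391070/10 ≈ -552.45)
1/(917738 + G) = 1/(917738 - 3*√3391070/10)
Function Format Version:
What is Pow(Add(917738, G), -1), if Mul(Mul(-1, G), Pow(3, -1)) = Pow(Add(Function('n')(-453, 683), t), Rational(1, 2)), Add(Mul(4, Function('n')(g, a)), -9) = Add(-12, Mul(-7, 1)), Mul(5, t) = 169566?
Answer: Add(Rational(9177380, 8422427314477), Mul(Rational(3, 8422427314477), Pow(3391070, Rational(1, 2)))) ≈ 1.0903e-6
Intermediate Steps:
t = Rational(169566, 5) (t = Mul(Rational(1, 5), 169566) = Rational(169566, 5) ≈ 33913.)
Function('n')(g, a) = Rational(-5, 2) (Function('n')(g, a) = Add(Rational(9, 4), Mul(Rational(1, 4), Add(-12, Mul(-7, 1)))) = Add(Rational(9, 4), Mul(Rational(1, 4), Add(-12, -7))) = Add(Rational(9, 4), Mul(Rational(1, 4), -19)) = Add(Rational(9, 4), Rational(-19, 4)) = Rational(-5, 2))
G = Mul(Rational(-3, 10), Pow(3391070, Rational(1, 2))) (G = Mul(-3, Pow(Add(Rational(-5, 2), Rational(169566, 5)), Rational(1, 2))) = Mul(-3, Pow(Rational(339107, 10), Rational(1, 2))) = Mul(-3, Mul(Rational(1, 10), Pow(3391070, Rational(1, 2)))) = Mul(Rational(-3, 10), Pow(3391070, Rational(1, 2))) ≈ -552.45)
Pow(Add(917738, G), -1) = Pow(Add(917738, Mul(Rational(-3, 10), Pow(3391070, Rational(1, 2)))), -1)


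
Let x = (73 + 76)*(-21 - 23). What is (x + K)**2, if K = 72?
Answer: 42042256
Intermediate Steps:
x = -6556 (x = 149*(-44) = -6556)
(x + K)**2 = (-6556 + 72)**2 = (-6484)**2 = 42042256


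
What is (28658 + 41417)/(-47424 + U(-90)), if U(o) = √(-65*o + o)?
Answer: -17308525/11713698 - 70075*√10/93709584 ≈ -1.4800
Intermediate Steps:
U(o) = 8*√(-o) (U(o) = √(-64*o) = 8*√(-o))
(28658 + 41417)/(-47424 + U(-90)) = (28658 + 41417)/(-47424 + 8*√(-1*(-90))) = 70075/(-47424 + 8*√90) = 70075/(-47424 + 8*(3*√10)) = 70075/(-47424 + 24*√10)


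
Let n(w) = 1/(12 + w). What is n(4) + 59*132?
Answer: 124609/16 ≈ 7788.1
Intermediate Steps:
n(4) + 59*132 = 1/(12 + 4) + 59*132 = 1/16 + 7788 = 124609/16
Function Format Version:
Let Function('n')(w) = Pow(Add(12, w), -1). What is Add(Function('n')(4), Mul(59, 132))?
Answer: Rational(124609, 16) ≈ 7788.1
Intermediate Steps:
Add(Function('n')(4), Mul(59, 132)) = Add(Pow(Add(12, 4), -1), Mul(59, 132)) = Add(Pow(16, -1), 7788) = Add(Rational(1, 16), 7788) = Rational(124609, 16)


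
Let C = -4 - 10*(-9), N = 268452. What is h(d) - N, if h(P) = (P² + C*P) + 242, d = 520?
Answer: 46910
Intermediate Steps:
C = 86 (C = -4 + 90 = 86)
h(P) = 242 + P² + 86*P (h(P) = (P² + 86*P) + 242 = 242 + P² + 86*P)
h(d) - N = (242 + 520² + 86*520) - 1*268452 = (242 + 270400 + 44720) - 268452 = 315362 - 268452 = 46910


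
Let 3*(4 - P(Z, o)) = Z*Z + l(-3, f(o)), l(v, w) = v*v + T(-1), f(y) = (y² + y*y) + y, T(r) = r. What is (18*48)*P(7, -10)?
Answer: -12960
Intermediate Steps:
f(y) = y + 2*y² (f(y) = (y² + y²) + y = 2*y² + y = y + 2*y²)
l(v, w) = -1 + v² (l(v, w) = v*v - 1 = v² - 1 = -1 + v²)
P(Z, o) = 4/3 - Z²/3 (P(Z, o) = 4 - (Z*Z + (-1 + (-3)²))/3 = 4 - (Z² + (-1 + 9))/3 = 4 - (Z² + 8)/3 = 4 - (8 + Z²)/3 = 4 + (-8/3 - Z²/3) = 4/3 - Z²/3)
(18*48)*P(7, -10) = (18*48)*(4/3 - ⅓*7²) = 864*(4/3 - ⅓*49) = 864*(4/3 - 49/3) = 864*(-15) = -12960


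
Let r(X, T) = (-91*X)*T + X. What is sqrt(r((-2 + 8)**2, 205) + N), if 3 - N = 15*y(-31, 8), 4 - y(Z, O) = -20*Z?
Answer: 3*I*sqrt(73589) ≈ 813.82*I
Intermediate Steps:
y(Z, O) = 4 + 20*Z (y(Z, O) = 4 - (-4)*5*Z = 4 - (-20)*Z = 4 + 20*Z)
r(X, T) = X - 91*T*X (r(X, T) = -91*T*X + X = X - 91*T*X)
N = 9243 (N = 3 - 15*(4 + 20*(-31)) = 3 - 15*(4 - 620) = 3 - 15*(-616) = 3 - 1*(-9240) = 3 + 9240 = 9243)
sqrt(r((-2 + 8)**2, 205) + N) = sqrt((-2 + 8)**2*(1 - 91*205) + 9243) = sqrt(6**2*(1 - 18655) + 9243) = sqrt(36*(-18654) + 9243) = sqrt(-671544 + 9243) = sqrt(-662301) = 3*I*sqrt(73589)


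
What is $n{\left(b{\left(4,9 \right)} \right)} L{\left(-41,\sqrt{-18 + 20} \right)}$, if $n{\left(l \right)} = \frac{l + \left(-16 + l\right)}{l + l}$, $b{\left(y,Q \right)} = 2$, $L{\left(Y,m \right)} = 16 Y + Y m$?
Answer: $1968 + 123 \sqrt{2} \approx 2141.9$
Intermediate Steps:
$n{\left(l \right)} = \frac{-16 + 2 l}{2 l}$
$n{\left(b{\left(4,9 \right)} \right)} L{\left(-41,\sqrt{-18 + 20} \right)} = \frac{-8 + 2}{2} \left(- 41 \left(16 + \sqrt{-18 + 20}\right)\right) = \frac{1}{2} \left(-6\right) \left(- 41 \left(16 + \sqrt{2}\right)\right) = - 3 \left(-656 - 41 \sqrt{2}\right) = 1968 + 123 \sqrt{2}$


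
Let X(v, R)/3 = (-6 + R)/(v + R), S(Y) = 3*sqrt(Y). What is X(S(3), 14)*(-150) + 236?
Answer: -10516/169 + 10800*sqrt(3)/169 ≈ 48.462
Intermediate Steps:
X(v, R) = 3*(-6 + R)/(R + v) (X(v, R) = 3*((-6 + R)/(v + R)) = 3*((-6 + R)/(R + v)) = 3*(-6 + R)/(R + v))
X(S(3), 14)*(-150) + 236 = (3*(-6 + 14)/(14 + 3*sqrt(3)))*(-150) + 236 = (3*8/(14 + 3*sqrt(3)))*(-150) + 236 = (24/(14 + 3*sqrt(3)))*(-150) + 236 = -3600/(14 + 3*sqrt(3)) + 236 = 236 - 3600/(14 + 3*sqrt(3))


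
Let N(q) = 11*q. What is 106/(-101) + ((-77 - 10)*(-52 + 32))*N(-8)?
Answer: -15465226/101 ≈ -1.5312e+5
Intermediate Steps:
106/(-101) + ((-77 - 10)*(-52 + 32))*N(-8) = 106/(-101) + ((-77 - 10)*(-52 + 32))*(11*(-8)) = 106*(-1/101) - 87*(-20)*(-88) = -106/101 + 1740*(-88) = -106/101 - 153120 = -15465226/101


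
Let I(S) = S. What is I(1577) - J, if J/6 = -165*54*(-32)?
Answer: -1709143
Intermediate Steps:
J = 1710720 (J = 6*(-165*54*(-32)) = 6*(-8910*(-32)) = 6*285120 = 1710720)
I(1577) - J = 1577 - 1*1710720 = 1577 - 1710720 = -1709143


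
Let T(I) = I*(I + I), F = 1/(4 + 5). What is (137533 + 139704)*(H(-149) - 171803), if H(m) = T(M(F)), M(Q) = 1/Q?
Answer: -47585235917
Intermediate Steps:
F = ⅑ (F = 1/9 = ⅑ ≈ 0.11111)
M(Q) = 1/Q
T(I) = 2*I² (T(I) = I*(2*I) = 2*I²)
H(m) = 162 (H(m) = 2*(1/(⅑))² = 2*9² = 2*81 = 162)
(137533 + 139704)*(H(-149) - 171803) = (137533 + 139704)*(162 - 171803) = 277237*(-171641) = -47585235917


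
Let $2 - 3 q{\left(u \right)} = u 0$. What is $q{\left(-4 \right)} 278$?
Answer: $\frac{556}{3} \approx 185.33$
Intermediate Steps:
$q{\left(u \right)} = \frac{2}{3}$ ($q{\left(u \right)} = \frac{2}{3} - \frac{u 0}{3} = \frac{2}{3} - 0 = \frac{2}{3} + 0 = \frac{2}{3}$)
$q{\left(-4 \right)} 278 = \frac{2}{3} \cdot 278 = \frac{556}{3}$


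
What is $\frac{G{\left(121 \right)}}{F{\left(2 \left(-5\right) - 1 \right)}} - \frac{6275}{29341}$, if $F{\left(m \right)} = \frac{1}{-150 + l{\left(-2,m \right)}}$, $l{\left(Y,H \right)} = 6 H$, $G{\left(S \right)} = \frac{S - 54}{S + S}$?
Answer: $- \frac{213070751}{3550261} \approx -60.016$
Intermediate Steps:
$G{\left(S \right)} = \frac{-54 + S}{2 S}$
$F{\left(m \right)} = \frac{1}{-150 + 6 m}$
$\frac{G{\left(121 \right)}}{F{\left(2 \left(-5\right) - 1 \right)}} - \frac{6275}{29341} = \frac{\frac{1}{2} \cdot \frac{1}{121} \left(-54 + 121\right)}{\frac{1}{6} \frac{1}{-25 + \left(2 \left(-5\right) - 1\right)}} - \frac{6275}{29341} = \frac{\frac{1}{2} \cdot \frac{1}{121} \cdot 67}{\frac{1}{6} \frac{1}{-25 - 11}} - \frac{6275}{29341} = \frac{67}{242 \frac{1}{6 \left(-25 - 11\right)}} - \frac{6275}{29341} = \frac{67}{242 \frac{1}{6 \left(-36\right)}} - \frac{6275}{29341} = \frac{67}{242 \cdot \frac{1}{6} \left(- \frac{1}{36}\right)} - \frac{6275}{29341} = \frac{67}{242 \left(- \frac{1}{216}\right)} - \frac{6275}{29341} = \frac{67}{242} \left(-216\right) - \frac{6275}{29341} = - \frac{7236}{121} - \frac{6275}{29341} = - \frac{213070751}{3550261}$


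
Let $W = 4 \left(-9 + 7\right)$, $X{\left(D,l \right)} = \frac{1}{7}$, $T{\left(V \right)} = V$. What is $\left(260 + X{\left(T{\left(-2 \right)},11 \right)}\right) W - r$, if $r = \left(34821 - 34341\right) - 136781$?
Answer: $\frac{939539}{7} \approx 1.3422 \cdot 10^{5}$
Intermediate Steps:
$r = -136301$ ($r = 480 - 136781 = -136301$)
$X{\left(D,l \right)} = \frac{1}{7}$
$W = -8$ ($W = 4 \left(-2\right) = -8$)
$\left(260 + X{\left(T{\left(-2 \right)},11 \right)}\right) W - r = \left(260 + \frac{1}{7}\right) \left(-8\right) - -136301 = \frac{1821}{7} \left(-8\right) + 136301 = - \frac{14568}{7} + 136301 = \frac{939539}{7}$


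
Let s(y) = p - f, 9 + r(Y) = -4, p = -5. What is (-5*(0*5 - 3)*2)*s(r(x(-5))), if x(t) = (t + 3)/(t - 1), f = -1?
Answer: -120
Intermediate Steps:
x(t) = (3 + t)/(-1 + t)
r(Y) = -13 (r(Y) = -9 - 4 = -13)
s(y) = -4 (s(y) = -5 - 1*(-1) = -5 + 1 = -4)
(-5*(0*5 - 3)*2)*s(r(x(-5))) = (-5*(0*5 - 3)*2)*(-4) = (-5*(0 - 3)*2)*(-4) = (-5*(-3)*2)*(-4) = (15*2)*(-4) = 30*(-4) = -120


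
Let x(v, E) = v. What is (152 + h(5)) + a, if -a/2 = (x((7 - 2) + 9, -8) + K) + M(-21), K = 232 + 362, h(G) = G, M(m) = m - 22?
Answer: -973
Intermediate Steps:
M(m) = -22 + m
K = 594
a = -1130 (a = -2*((((7 - 2) + 9) + 594) + (-22 - 21)) = -2*(((5 + 9) + 594) - 43) = -2*((14 + 594) - 43) = -2*(608 - 43) = -2*565 = -1130)
(152 + h(5)) + a = (152 + 5) - 1130 = 157 - 1130 = -973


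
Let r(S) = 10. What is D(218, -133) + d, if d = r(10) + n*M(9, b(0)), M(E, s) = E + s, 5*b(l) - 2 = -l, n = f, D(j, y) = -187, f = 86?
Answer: 3157/5 ≈ 631.40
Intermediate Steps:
n = 86
b(l) = ⅖ - l/5 (b(l) = ⅖ + (-l)/5 = ⅖ - l/5)
d = 4092/5 (d = 10 + 86*(9 + (⅖ - ⅕*0)) = 10 + 86*(9 + (⅖ + 0)) = 10 + 86*(9 + ⅖) = 10 + 86*(47/5) = 10 + 4042/5 = 4092/5 ≈ 818.40)
D(218, -133) + d = -187 + 4092/5 = 3157/5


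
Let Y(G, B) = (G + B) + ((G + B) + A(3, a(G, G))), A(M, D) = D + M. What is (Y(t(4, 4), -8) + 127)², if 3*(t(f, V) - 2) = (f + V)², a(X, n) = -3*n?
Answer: 73984/9 ≈ 8220.4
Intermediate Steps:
t(f, V) = 2 + (V + f)²/3 (t(f, V) = 2 + (f + V)²/3 = 2 + (V + f)²/3)
Y(G, B) = 3 - G + 2*B (Y(G, B) = (G + B) + ((G + B) + (-3*G + 3)) = (B + G) + ((B + G) + (3 - 3*G)) = (B + G) + (3 + B - 2*G) = 3 - G + 2*B)
(Y(t(4, 4), -8) + 127)² = ((3 - (2 + (4 + 4)²/3) + 2*(-8)) + 127)² = ((3 - (2 + (⅓)*8²) - 16) + 127)² = ((3 - (2 + (⅓)*64) - 16) + 127)² = ((3 - (2 + 64/3) - 16) + 127)² = ((3 - 1*70/3 - 16) + 127)² = ((3 - 70/3 - 16) + 127)² = (-109/3 + 127)² = (272/3)² = 73984/9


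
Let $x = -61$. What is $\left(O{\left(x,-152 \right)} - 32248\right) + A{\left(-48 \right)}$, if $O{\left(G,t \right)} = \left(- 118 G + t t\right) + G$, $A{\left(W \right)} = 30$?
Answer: $-1977$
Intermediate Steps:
$O{\left(G,t \right)} = t^{2} - 117 G$ ($O{\left(G,t \right)} = \left(- 118 G + t^{2}\right) + G = \left(t^{2} - 118 G\right) + G = t^{2} - 117 G$)
$\left(O{\left(x,-152 \right)} - 32248\right) + A{\left(-48 \right)} = \left(\left(\left(-152\right)^{2} - -7137\right) - 32248\right) + 30 = \left(\left(23104 + 7137\right) - 32248\right) + 30 = \left(30241 - 32248\right) + 30 = -2007 + 30 = -1977$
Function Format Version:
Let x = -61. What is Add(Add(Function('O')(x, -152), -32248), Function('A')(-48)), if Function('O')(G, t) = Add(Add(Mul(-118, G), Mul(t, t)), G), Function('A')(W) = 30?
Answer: -1977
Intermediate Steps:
Function('O')(G, t) = Add(Pow(t, 2), Mul(-117, G)) (Function('O')(G, t) = Add(Add(Mul(-118, G), Pow(t, 2)), G) = Add(Add(Pow(t, 2), Mul(-118, G)), G) = Add(Pow(t, 2), Mul(-117, G)))
Add(Add(Function('O')(x, -152), -32248), Function('A')(-48)) = Add(Add(Add(Pow(-152, 2), Mul(-117, -61)), -32248), 30) = Add(Add(Add(23104, 7137), -32248), 30) = Add(Add(30241, -32248), 30) = Add(-2007, 30) = -1977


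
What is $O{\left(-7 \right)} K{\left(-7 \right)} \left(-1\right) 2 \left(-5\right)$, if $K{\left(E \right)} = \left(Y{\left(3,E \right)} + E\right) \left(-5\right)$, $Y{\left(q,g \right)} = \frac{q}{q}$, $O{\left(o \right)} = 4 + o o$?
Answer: $15900$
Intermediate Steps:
$O{\left(o \right)} = 4 + o^{2}$
$Y{\left(q,g \right)} = 1$
$K{\left(E \right)} = -5 - 5 E$ ($K{\left(E \right)} = \left(1 + E\right) \left(-5\right) = -5 - 5 E$)
$O{\left(-7 \right)} K{\left(-7 \right)} \left(-1\right) 2 \left(-5\right) = \left(4 + \left(-7\right)^{2}\right) \left(-5 - -35\right) \left(-1\right) 2 \left(-5\right) = \left(4 + 49\right) \left(-5 + 35\right) \left(\left(-2\right) \left(-5\right)\right) = 53 \cdot 30 \cdot 10 = 1590 \cdot 10 = 15900$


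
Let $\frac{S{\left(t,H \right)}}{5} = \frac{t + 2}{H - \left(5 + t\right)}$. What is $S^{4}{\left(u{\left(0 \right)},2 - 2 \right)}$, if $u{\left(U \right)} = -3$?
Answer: $\frac{625}{16} \approx 39.063$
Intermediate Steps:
$S{\left(t,H \right)} = \frac{5 \left(2 + t\right)}{-5 + H - t}$ ($S{\left(t,H \right)} = 5 \frac{t + 2}{H - \left(5 + t\right)} = 5 \frac{2 + t}{-5 + H - t} = \frac{5 \left(2 + t\right)}{-5 + H - t}$)
$S^{4}{\left(u{\left(0 \right)},2 - 2 \right)} = \left(\frac{5 \left(-2 - -3\right)}{5 - 3 - \left(2 - 2\right)}\right)^{4} = \left(\frac{5 \left(-2 + 3\right)}{5 - 3 - 0}\right)^{4} = \left(5 \frac{1}{5 - 3 + 0} \cdot 1\right)^{4} = \left(5 \cdot \frac{1}{2} \cdot 1\right)^{4} = \left(\frac{5}{2}\right)^{4} = \frac{625}{16}$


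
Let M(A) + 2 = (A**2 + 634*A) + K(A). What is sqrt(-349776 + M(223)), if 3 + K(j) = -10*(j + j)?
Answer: I*sqrt(163130) ≈ 403.89*I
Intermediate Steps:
K(j) = -3 - 20*j (K(j) = -3 - 10*(j + j) = -3 - 20*j)
M(A) = -5 + A**2 + 614*A (M(A) = -2 + ((A**2 + 634*A) + (-3 - 20*A)) = -2 + (-3 + A**2 + 614*A) = -5 + A**2 + 614*A)
sqrt(-349776 + M(223)) = sqrt(-349776 + (-5 + 223**2 + 614*223)) = sqrt(-349776 + (-5 + 49729 + 136922)) = sqrt(-349776 + 186646) = sqrt(-163130) = I*sqrt(163130)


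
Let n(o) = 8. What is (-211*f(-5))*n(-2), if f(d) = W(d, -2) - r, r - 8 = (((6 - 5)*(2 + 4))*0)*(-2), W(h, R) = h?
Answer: 21944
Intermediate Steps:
r = 8 (r = 8 + (((6 - 5)*(2 + 4))*0)*(-2) = 8 + ((1*6)*0)*(-2) = 8 + (6*0)*(-2) = 8 + 0*(-2) = 8 + 0 = 8)
f(d) = -8 + d (f(d) = d - 1*8 = d - 8 = -8 + d)
(-211*f(-5))*n(-2) = -211*(-8 - 5)*8 = -211*(-13)*8 = 2743*8 = 21944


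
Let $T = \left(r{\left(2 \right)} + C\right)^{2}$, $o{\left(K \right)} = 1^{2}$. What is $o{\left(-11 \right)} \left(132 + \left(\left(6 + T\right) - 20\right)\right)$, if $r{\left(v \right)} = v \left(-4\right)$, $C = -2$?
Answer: $218$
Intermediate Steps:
$r{\left(v \right)} = - 4 v$
$o{\left(K \right)} = 1$
$T = 100$ ($T = \left(\left(-4\right) 2 - 2\right)^{2} = \left(-8 - 2\right)^{2} = \left(-10\right)^{2} = 100$)
$o{\left(-11 \right)} \left(132 + \left(\left(6 + T\right) - 20\right)\right) = 1 \left(132 + \left(\left(6 + 100\right) - 20\right)\right) = 1 \left(132 + \left(106 - 20\right)\right) = 1 \left(132 + 86\right) = 1 \cdot 218 = 218$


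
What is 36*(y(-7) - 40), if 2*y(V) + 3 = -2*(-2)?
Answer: -1422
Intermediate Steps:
y(V) = ½ (y(V) = -3/2 + (-2*(-2))/2 = -3/2 + (½)*4 = -3/2 + 2 = ½)
36*(y(-7) - 40) = 36*(½ - 40) = 36*(-79/2) = -1422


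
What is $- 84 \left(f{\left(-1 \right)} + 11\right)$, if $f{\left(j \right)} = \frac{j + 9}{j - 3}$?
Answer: $-756$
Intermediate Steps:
$f{\left(j \right)} = \frac{9 + j}{-3 + j}$
$- 84 \left(f{\left(-1 \right)} + 11\right) = - 84 \left(\frac{9 - 1}{-3 - 1} + 11\right) = - 84 \left(\frac{1}{-4} \cdot 8 + 11\right) = - 84 \left(\left(- \frac{1}{4}\right) 8 + 11\right) = - 84 \left(-2 + 11\right) = \left(-84\right) 9 = -756$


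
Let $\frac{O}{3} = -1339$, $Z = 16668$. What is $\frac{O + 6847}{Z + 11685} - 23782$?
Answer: $- \frac{674288216}{28353} \approx -23782.0$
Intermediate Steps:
$O = -4017$ ($O = 3 \left(-1339\right) = -4017$)
$\frac{O + 6847}{Z + 11685} - 23782 = \frac{-4017 + 6847}{16668 + 11685} - 23782 = \frac{2830}{28353} - 23782 = - \frac{674288216}{28353}$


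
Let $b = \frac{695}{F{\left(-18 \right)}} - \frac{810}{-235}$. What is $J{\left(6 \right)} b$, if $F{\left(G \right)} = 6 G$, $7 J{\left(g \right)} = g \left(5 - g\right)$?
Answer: $\frac{2167}{846} \approx 2.5615$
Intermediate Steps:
$J{\left(g \right)} = \frac{g \left(5 - g\right)}{7}$
$b = - \frac{15169}{5076}$ ($b = \frac{695}{6 \left(-18\right)} - \frac{810}{-235} = \frac{695}{-108} - - \frac{162}{47} = 695 \left(- \frac{1}{108}\right) + \frac{162}{47} = - \frac{695}{108} + \frac{162}{47} = - \frac{15169}{5076} \approx -2.9884$)
$J{\left(6 \right)} b = \frac{1}{7} \cdot 6 \left(5 - 6\right) \left(- \frac{15169}{5076}\right) = \frac{1}{7} \cdot 6 \left(-1\right) \left(- \frac{15169}{5076}\right) = \left(- \frac{6}{7}\right) \left(- \frac{15169}{5076}\right) = \frac{2167}{846}$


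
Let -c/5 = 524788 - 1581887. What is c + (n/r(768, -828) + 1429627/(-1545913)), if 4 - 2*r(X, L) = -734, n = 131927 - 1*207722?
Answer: 1004983364791939/190147299 ≈ 5.2853e+6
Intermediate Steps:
n = -75795 (n = 131927 - 207722 = -75795)
r(X, L) = 369 (r(X, L) = 2 - 1/2*(-734) = 2 + 367 = 369)
c = 5285495 (c = -5*(524788 - 1581887) = -5*(-1057099) = 5285495)
c + (n/r(768, -828) + 1429627/(-1545913)) = 5285495 + (-75795/369 + 1429627/(-1545913)) = 5285495 + (-75795*1/369 + 1429627*(-1/1545913)) = 5285495 + (-25265/123 - 1429627/1545913) = 5285495 - 39233336066/190147299 = 1004983364791939/190147299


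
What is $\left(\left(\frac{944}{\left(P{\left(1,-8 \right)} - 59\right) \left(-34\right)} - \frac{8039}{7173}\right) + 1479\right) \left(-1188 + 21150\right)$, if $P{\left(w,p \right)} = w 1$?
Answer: $\frac{11595484488976}{392921} \approx 2.9511 \cdot 10^{7}$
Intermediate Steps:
$P{\left(w,p \right)} = w$
$\left(\left(\frac{944}{\left(P{\left(1,-8 \right)} - 59\right) \left(-34\right)} - \frac{8039}{7173}\right) + 1479\right) \left(-1188 + 21150\right) = \left(\left(\frac{944}{\left(1 - 59\right) \left(-34\right)} - \frac{8039}{7173}\right) + 1479\right) \left(-1188 + 21150\right) = \left(\left(\frac{944}{\left(-58\right) \left(-34\right)} - \frac{8039}{7173}\right) + 1479\right) 19962 = \left(\left(\frac{944}{1972} - \frac{8039}{7173}\right) + 1479\right) 19962 = \left(\left(944 \cdot \frac{1}{1972} - \frac{8039}{7173}\right) + 1479\right) 19962 = \left(\left(\frac{236}{493} - \frac{8039}{7173}\right) + 1479\right) 19962 = \left(- \frac{2270399}{3536289} + 1479\right) 19962 = \frac{5227901032}{3536289} \cdot 19962 = \frac{11595484488976}{392921}$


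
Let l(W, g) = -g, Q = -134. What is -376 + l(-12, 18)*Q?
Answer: 2036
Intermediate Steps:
-376 + l(-12, 18)*Q = -376 - 1*18*(-134) = -376 - 18*(-134) = -376 + 2412 = 2036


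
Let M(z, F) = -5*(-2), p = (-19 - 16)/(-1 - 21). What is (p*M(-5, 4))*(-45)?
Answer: -7875/11 ≈ -715.91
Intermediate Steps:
p = 35/22 (p = -35/(-22) = -35*(-1/22) = 35/22 ≈ 1.5909)
M(z, F) = 10
(p*M(-5, 4))*(-45) = ((35/22)*10)*(-45) = (175/11)*(-45) = -7875/11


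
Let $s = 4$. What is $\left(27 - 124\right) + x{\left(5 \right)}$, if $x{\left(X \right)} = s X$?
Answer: $-77$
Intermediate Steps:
$x{\left(X \right)} = 4 X$
$\left(27 - 124\right) + x{\left(5 \right)} = \left(27 - 124\right) + 4 \cdot 5 = -97 + 20 = -77$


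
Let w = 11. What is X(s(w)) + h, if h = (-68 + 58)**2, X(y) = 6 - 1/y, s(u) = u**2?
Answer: 12825/121 ≈ 105.99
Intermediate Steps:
h = 100 (h = (-10)**2 = 100)
X(s(w)) + h = (6 - 1/(11**2)) + 100 = (6 - 1/121) + 100 = 725/121 + 100 = 12825/121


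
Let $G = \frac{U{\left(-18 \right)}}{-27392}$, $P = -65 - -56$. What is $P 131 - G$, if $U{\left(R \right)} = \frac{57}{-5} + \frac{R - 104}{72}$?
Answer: $- \frac{5813132597}{4930560} \approx -1179.0$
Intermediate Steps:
$P = -9$ ($P = -65 + 56 = -9$)
$U{\left(R \right)} = - \frac{578}{45} + \frac{R}{72}$ ($U{\left(R \right)} = 57 \left(- \frac{1}{5}\right) + \left(-104 + R\right) \frac{1}{72} = - \frac{57}{5} + \left(- \frac{13}{9} + \frac{R}{72}\right) = - \frac{578}{45} + \frac{R}{72}$)
$G = \frac{2357}{4930560}$ ($G = \frac{- \frac{578}{45} + \frac{1}{72} \left(-18\right)}{-27392} = \left(- \frac{578}{45} - \frac{1}{4}\right) \left(- \frac{1}{27392}\right) = \left(- \frac{2357}{180}\right) \left(- \frac{1}{27392}\right) = \frac{2357}{4930560} \approx 0.00047804$)
$P 131 - G = \left(-9\right) 131 - \frac{2357}{4930560} = -1179 - \frac{2357}{4930560} = - \frac{5813132597}{4930560}$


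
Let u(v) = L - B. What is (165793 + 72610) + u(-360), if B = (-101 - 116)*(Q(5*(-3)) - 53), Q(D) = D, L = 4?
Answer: 223651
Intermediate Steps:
B = 14756 (B = (-101 - 116)*(5*(-3) - 53) = -217*(-15 - 53) = -217*(-68) = 14756)
u(v) = -14752 (u(v) = 4 - 1*14756 = 4 - 14756 = -14752)
(165793 + 72610) + u(-360) = (165793 + 72610) - 14752 = 238403 - 14752 = 223651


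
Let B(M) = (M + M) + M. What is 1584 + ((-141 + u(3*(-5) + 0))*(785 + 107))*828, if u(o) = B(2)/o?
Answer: -522165312/5 ≈ -1.0443e+8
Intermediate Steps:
B(M) = 3*M (B(M) = 2*M + M = 3*M)
u(o) = 6/o (u(o) = (3*2)/o = 6/o)
1584 + ((-141 + u(3*(-5) + 0))*(785 + 107))*828 = 1584 + ((-141 + 6/(3*(-5) + 0))*(785 + 107))*828 = 1584 + ((-141 + 6/(-15 + 0))*892)*828 = 1584 + ((-141 + 6/(-15))*892)*828 = 1584 + ((-141 + 6*(-1/15))*892)*828 = 1584 + ((-141 - ⅖)*892)*828 = 1584 - 707/5*892*828 = 1584 - 630644/5*828 = 1584 - 522173232/5 = -522165312/5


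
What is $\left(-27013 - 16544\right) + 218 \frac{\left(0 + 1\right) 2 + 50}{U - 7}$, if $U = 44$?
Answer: $- \frac{1600273}{37} \approx -43251.0$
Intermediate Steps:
$\left(-27013 - 16544\right) + 218 \frac{\left(0 + 1\right) 2 + 50}{U - 7} = \left(-27013 - 16544\right) + 218 \frac{\left(0 + 1\right) 2 + 50}{44 - 7} = -43557 + 218 \frac{1 \cdot 2 + 50}{37} = -43557 + 218 \left(2 + 50\right) \frac{1}{37} = -43557 + 218 \cdot 52 \cdot \frac{1}{37} = -43557 + 218 \cdot \frac{52}{37} = -43557 + \frac{11336}{37} = - \frac{1600273}{37}$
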